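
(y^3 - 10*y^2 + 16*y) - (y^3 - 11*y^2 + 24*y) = y^2 - 8*y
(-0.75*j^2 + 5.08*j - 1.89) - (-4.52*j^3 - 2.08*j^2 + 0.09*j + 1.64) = 4.52*j^3 + 1.33*j^2 + 4.99*j - 3.53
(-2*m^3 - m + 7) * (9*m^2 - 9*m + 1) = -18*m^5 + 18*m^4 - 11*m^3 + 72*m^2 - 64*m + 7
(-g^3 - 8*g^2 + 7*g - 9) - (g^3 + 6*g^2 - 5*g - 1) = -2*g^3 - 14*g^2 + 12*g - 8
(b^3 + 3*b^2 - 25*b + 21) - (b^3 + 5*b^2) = -2*b^2 - 25*b + 21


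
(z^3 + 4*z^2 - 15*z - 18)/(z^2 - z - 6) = (z^2 + 7*z + 6)/(z + 2)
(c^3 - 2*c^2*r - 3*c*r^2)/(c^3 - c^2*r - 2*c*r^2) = (-c + 3*r)/(-c + 2*r)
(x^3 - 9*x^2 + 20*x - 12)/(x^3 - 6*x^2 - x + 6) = (x - 2)/(x + 1)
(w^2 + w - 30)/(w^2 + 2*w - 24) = (w - 5)/(w - 4)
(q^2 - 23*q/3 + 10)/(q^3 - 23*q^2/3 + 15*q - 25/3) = (q - 6)/(q^2 - 6*q + 5)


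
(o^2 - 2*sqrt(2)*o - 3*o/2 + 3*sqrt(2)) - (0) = o^2 - 2*sqrt(2)*o - 3*o/2 + 3*sqrt(2)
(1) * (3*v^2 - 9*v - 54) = 3*v^2 - 9*v - 54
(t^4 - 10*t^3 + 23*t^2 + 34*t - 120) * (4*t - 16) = 4*t^5 - 56*t^4 + 252*t^3 - 232*t^2 - 1024*t + 1920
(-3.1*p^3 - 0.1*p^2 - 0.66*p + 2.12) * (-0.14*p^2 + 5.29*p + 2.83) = 0.434*p^5 - 16.385*p^4 - 9.2096*p^3 - 4.0712*p^2 + 9.347*p + 5.9996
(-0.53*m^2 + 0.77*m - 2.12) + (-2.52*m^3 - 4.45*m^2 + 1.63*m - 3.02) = -2.52*m^3 - 4.98*m^2 + 2.4*m - 5.14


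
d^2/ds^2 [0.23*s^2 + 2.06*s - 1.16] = 0.460000000000000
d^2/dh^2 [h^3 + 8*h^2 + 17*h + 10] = 6*h + 16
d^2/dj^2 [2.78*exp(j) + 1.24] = 2.78*exp(j)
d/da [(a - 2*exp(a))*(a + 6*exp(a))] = 4*a*exp(a) + 2*a - 24*exp(2*a) + 4*exp(a)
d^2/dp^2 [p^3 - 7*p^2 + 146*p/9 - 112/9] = 6*p - 14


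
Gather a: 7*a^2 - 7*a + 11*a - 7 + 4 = 7*a^2 + 4*a - 3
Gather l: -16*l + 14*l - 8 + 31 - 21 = 2 - 2*l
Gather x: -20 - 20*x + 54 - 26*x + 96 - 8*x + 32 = 162 - 54*x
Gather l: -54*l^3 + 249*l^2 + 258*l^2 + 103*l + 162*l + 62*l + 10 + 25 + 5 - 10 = -54*l^3 + 507*l^2 + 327*l + 30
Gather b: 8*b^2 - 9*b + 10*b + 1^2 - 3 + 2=8*b^2 + b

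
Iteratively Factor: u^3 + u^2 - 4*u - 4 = (u - 2)*(u^2 + 3*u + 2) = (u - 2)*(u + 1)*(u + 2)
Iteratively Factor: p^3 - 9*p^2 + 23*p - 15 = (p - 3)*(p^2 - 6*p + 5) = (p - 3)*(p - 1)*(p - 5)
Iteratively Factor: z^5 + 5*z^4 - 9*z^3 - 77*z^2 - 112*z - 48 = (z + 1)*(z^4 + 4*z^3 - 13*z^2 - 64*z - 48) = (z + 1)*(z + 4)*(z^3 - 13*z - 12) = (z + 1)^2*(z + 4)*(z^2 - z - 12) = (z - 4)*(z + 1)^2*(z + 4)*(z + 3)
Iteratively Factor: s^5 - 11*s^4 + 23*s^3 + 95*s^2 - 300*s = (s - 5)*(s^4 - 6*s^3 - 7*s^2 + 60*s) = (s - 5)^2*(s^3 - s^2 - 12*s) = (s - 5)^2*(s + 3)*(s^2 - 4*s) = s*(s - 5)^2*(s + 3)*(s - 4)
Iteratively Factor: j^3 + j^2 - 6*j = (j + 3)*(j^2 - 2*j) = j*(j + 3)*(j - 2)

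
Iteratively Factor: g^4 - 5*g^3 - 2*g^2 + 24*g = (g - 3)*(g^3 - 2*g^2 - 8*g) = (g - 3)*(g + 2)*(g^2 - 4*g) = (g - 4)*(g - 3)*(g + 2)*(g)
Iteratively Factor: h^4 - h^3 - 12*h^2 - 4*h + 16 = (h + 2)*(h^3 - 3*h^2 - 6*h + 8) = (h - 1)*(h + 2)*(h^2 - 2*h - 8) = (h - 4)*(h - 1)*(h + 2)*(h + 2)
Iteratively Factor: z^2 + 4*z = (z)*(z + 4)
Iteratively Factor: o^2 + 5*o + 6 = (o + 3)*(o + 2)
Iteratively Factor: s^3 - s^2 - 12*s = (s - 4)*(s^2 + 3*s) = (s - 4)*(s + 3)*(s)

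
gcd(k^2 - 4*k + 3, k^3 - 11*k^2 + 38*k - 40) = 1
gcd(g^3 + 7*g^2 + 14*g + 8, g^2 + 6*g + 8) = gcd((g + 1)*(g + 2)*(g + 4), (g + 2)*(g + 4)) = g^2 + 6*g + 8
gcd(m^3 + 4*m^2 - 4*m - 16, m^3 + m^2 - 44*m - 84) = m + 2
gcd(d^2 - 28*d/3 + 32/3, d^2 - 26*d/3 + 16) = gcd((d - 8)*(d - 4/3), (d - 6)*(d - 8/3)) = 1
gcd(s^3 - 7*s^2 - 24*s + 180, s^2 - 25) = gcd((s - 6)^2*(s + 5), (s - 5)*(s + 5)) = s + 5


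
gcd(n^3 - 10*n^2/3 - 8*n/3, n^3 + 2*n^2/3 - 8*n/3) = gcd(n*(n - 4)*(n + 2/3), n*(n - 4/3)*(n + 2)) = n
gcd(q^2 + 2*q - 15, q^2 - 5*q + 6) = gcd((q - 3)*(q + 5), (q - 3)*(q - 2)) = q - 3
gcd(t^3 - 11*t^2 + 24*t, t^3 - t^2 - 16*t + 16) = 1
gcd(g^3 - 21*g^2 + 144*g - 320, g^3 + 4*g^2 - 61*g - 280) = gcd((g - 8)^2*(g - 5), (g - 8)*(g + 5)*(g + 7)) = g - 8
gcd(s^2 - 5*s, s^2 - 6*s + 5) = s - 5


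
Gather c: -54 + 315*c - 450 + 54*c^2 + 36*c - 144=54*c^2 + 351*c - 648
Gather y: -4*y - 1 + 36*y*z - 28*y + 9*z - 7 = y*(36*z - 32) + 9*z - 8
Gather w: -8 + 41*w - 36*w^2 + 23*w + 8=-36*w^2 + 64*w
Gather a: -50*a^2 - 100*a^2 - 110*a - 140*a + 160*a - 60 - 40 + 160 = -150*a^2 - 90*a + 60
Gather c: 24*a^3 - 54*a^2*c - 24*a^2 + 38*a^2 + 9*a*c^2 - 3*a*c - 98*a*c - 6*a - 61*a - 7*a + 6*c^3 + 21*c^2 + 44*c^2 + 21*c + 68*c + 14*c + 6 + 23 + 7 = 24*a^3 + 14*a^2 - 74*a + 6*c^3 + c^2*(9*a + 65) + c*(-54*a^2 - 101*a + 103) + 36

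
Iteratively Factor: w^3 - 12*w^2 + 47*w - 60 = (w - 3)*(w^2 - 9*w + 20) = (w - 5)*(w - 3)*(w - 4)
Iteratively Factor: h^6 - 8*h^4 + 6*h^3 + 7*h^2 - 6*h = (h)*(h^5 - 8*h^3 + 6*h^2 + 7*h - 6) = h*(h + 1)*(h^4 - h^3 - 7*h^2 + 13*h - 6) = h*(h - 1)*(h + 1)*(h^3 - 7*h + 6) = h*(h - 1)*(h + 1)*(h + 3)*(h^2 - 3*h + 2) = h*(h - 1)^2*(h + 1)*(h + 3)*(h - 2)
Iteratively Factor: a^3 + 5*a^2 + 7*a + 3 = (a + 1)*(a^2 + 4*a + 3) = (a + 1)^2*(a + 3)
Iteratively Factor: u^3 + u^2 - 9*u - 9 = (u + 1)*(u^2 - 9) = (u - 3)*(u + 1)*(u + 3)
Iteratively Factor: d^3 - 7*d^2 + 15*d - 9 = (d - 1)*(d^2 - 6*d + 9) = (d - 3)*(d - 1)*(d - 3)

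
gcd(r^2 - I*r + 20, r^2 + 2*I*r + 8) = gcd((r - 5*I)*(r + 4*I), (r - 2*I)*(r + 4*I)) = r + 4*I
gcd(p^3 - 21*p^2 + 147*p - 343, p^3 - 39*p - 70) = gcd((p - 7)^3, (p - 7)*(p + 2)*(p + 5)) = p - 7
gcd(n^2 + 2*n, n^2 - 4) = n + 2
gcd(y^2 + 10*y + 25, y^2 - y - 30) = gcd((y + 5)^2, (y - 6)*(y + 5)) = y + 5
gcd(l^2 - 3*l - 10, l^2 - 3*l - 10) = l^2 - 3*l - 10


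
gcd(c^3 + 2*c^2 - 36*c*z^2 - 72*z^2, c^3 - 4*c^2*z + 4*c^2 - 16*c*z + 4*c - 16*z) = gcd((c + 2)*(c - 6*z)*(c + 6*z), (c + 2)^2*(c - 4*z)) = c + 2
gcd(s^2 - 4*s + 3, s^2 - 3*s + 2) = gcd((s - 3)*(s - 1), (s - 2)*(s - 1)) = s - 1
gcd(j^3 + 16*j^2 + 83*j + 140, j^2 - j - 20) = j + 4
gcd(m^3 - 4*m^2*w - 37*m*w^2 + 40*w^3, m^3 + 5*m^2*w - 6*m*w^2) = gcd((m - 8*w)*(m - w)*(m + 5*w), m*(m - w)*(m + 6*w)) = -m + w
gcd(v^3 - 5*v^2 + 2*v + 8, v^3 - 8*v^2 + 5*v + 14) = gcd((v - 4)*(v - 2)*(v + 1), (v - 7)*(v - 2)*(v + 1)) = v^2 - v - 2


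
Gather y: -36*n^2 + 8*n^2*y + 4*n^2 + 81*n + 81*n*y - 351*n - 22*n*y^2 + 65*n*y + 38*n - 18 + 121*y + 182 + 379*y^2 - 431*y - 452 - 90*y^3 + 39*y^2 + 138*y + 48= -32*n^2 - 232*n - 90*y^3 + y^2*(418 - 22*n) + y*(8*n^2 + 146*n - 172) - 240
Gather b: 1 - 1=0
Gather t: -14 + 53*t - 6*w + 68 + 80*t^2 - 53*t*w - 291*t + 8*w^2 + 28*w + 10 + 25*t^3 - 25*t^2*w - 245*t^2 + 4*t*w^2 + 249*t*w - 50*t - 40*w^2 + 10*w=25*t^3 + t^2*(-25*w - 165) + t*(4*w^2 + 196*w - 288) - 32*w^2 + 32*w + 64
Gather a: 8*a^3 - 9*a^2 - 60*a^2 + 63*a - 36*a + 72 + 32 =8*a^3 - 69*a^2 + 27*a + 104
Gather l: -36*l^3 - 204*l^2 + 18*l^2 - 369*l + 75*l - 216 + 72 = -36*l^3 - 186*l^2 - 294*l - 144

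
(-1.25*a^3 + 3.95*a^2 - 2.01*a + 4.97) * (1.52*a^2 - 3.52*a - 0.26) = -1.9*a^5 + 10.404*a^4 - 16.6342*a^3 + 13.6026*a^2 - 16.9718*a - 1.2922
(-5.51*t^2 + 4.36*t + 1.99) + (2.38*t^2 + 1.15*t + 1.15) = -3.13*t^2 + 5.51*t + 3.14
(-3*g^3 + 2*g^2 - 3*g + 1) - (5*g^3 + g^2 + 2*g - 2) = -8*g^3 + g^2 - 5*g + 3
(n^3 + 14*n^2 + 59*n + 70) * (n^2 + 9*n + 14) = n^5 + 23*n^4 + 199*n^3 + 797*n^2 + 1456*n + 980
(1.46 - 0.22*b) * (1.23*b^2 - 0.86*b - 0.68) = -0.2706*b^3 + 1.985*b^2 - 1.106*b - 0.9928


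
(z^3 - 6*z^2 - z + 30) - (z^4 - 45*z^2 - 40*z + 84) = -z^4 + z^3 + 39*z^2 + 39*z - 54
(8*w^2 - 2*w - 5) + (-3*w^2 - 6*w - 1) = 5*w^2 - 8*w - 6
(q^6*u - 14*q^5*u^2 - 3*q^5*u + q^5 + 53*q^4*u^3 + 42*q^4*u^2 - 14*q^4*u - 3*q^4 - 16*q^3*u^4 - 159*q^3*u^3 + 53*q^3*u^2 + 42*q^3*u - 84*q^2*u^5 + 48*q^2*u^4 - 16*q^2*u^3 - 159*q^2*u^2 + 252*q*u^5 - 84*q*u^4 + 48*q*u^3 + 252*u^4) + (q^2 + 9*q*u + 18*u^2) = q^6*u - 14*q^5*u^2 - 3*q^5*u + q^5 + 53*q^4*u^3 + 42*q^4*u^2 - 14*q^4*u - 3*q^4 - 16*q^3*u^4 - 159*q^3*u^3 + 53*q^3*u^2 + 42*q^3*u - 84*q^2*u^5 + 48*q^2*u^4 - 16*q^2*u^3 - 159*q^2*u^2 + q^2 + 252*q*u^5 - 84*q*u^4 + 48*q*u^3 + 9*q*u + 252*u^4 + 18*u^2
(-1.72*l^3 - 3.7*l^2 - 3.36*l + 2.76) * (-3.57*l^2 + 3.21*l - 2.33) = 6.1404*l^5 + 7.6878*l^4 + 4.1258*l^3 - 12.0178*l^2 + 16.6884*l - 6.4308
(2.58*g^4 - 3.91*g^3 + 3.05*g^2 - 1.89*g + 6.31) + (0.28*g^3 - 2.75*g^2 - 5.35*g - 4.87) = 2.58*g^4 - 3.63*g^3 + 0.3*g^2 - 7.24*g + 1.44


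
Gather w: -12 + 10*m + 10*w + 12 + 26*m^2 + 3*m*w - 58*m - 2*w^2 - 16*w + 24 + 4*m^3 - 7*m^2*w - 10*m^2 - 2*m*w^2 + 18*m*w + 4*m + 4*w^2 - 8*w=4*m^3 + 16*m^2 - 44*m + w^2*(2 - 2*m) + w*(-7*m^2 + 21*m - 14) + 24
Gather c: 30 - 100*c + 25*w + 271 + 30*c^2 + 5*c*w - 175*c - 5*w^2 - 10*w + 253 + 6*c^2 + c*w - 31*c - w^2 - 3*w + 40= 36*c^2 + c*(6*w - 306) - 6*w^2 + 12*w + 594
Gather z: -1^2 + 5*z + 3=5*z + 2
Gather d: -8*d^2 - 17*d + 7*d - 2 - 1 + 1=-8*d^2 - 10*d - 2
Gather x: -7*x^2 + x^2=-6*x^2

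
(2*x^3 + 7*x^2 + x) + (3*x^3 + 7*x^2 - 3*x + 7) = 5*x^3 + 14*x^2 - 2*x + 7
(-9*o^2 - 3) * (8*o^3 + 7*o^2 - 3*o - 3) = -72*o^5 - 63*o^4 + 3*o^3 + 6*o^2 + 9*o + 9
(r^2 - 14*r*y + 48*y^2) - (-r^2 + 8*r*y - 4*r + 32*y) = 2*r^2 - 22*r*y + 4*r + 48*y^2 - 32*y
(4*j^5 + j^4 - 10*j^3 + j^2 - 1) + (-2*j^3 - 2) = 4*j^5 + j^4 - 12*j^3 + j^2 - 3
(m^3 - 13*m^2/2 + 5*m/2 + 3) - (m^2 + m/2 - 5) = m^3 - 15*m^2/2 + 2*m + 8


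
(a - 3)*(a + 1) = a^2 - 2*a - 3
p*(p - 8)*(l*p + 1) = l*p^3 - 8*l*p^2 + p^2 - 8*p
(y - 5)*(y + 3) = y^2 - 2*y - 15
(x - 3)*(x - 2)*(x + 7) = x^3 + 2*x^2 - 29*x + 42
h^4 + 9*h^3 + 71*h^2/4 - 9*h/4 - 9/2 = (h - 1/2)*(h + 1/2)*(h + 3)*(h + 6)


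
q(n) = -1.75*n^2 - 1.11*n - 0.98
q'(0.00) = -1.11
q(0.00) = -0.98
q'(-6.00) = 19.89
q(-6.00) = -57.32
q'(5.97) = -22.00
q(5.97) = -69.98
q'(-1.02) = 2.46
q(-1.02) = -1.67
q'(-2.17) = 6.48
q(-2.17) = -6.81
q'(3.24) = -12.45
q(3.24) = -22.95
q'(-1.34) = 3.58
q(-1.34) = -2.63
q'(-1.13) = 2.84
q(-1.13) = -1.96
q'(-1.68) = 4.77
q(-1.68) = -4.05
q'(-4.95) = 16.22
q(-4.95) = -38.36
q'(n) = -3.5*n - 1.11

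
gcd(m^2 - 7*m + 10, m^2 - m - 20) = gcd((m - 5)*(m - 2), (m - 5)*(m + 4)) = m - 5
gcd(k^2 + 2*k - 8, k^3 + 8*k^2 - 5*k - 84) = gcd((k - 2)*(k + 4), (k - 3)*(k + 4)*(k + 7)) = k + 4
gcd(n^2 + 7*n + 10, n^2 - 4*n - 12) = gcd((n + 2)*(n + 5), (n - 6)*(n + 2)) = n + 2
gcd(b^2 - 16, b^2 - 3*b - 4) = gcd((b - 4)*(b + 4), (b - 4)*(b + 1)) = b - 4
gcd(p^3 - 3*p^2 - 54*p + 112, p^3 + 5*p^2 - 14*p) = p^2 + 5*p - 14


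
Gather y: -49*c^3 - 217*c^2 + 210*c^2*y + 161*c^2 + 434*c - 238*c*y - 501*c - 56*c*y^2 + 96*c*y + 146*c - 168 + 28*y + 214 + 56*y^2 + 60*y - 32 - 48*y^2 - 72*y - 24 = -49*c^3 - 56*c^2 + 79*c + y^2*(8 - 56*c) + y*(210*c^2 - 142*c + 16) - 10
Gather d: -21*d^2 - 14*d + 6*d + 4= -21*d^2 - 8*d + 4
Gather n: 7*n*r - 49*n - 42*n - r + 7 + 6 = n*(7*r - 91) - r + 13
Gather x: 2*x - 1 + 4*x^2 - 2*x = 4*x^2 - 1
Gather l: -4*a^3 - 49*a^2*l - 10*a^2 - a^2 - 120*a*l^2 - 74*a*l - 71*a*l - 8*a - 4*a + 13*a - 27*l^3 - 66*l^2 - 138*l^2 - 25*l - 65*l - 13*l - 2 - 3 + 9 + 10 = -4*a^3 - 11*a^2 + a - 27*l^3 + l^2*(-120*a - 204) + l*(-49*a^2 - 145*a - 103) + 14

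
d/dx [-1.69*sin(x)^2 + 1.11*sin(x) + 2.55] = (1.11 - 3.38*sin(x))*cos(x)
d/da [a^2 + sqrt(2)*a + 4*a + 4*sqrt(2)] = 2*a + sqrt(2) + 4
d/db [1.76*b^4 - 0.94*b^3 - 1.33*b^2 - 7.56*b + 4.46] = 7.04*b^3 - 2.82*b^2 - 2.66*b - 7.56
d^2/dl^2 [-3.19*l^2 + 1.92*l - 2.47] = -6.38000000000000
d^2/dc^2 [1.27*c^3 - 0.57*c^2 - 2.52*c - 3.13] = 7.62*c - 1.14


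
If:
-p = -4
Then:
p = 4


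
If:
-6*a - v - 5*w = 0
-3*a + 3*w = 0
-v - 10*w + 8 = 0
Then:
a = -8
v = 88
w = -8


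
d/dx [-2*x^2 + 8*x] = 8 - 4*x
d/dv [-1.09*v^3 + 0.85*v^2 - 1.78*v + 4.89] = -3.27*v^2 + 1.7*v - 1.78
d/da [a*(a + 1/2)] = 2*a + 1/2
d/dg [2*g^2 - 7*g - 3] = 4*g - 7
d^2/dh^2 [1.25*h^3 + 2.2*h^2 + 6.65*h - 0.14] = 7.5*h + 4.4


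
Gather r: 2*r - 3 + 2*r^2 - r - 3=2*r^2 + r - 6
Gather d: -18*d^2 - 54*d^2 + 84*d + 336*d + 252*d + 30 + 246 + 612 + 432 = -72*d^2 + 672*d + 1320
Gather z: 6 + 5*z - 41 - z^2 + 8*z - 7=-z^2 + 13*z - 42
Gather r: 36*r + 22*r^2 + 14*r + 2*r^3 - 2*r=2*r^3 + 22*r^2 + 48*r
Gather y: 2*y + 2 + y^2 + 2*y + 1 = y^2 + 4*y + 3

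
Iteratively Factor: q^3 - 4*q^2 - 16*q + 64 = (q - 4)*(q^2 - 16) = (q - 4)*(q + 4)*(q - 4)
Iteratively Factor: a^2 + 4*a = (a + 4)*(a)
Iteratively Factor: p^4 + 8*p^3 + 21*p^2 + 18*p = (p + 3)*(p^3 + 5*p^2 + 6*p) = p*(p + 3)*(p^2 + 5*p + 6) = p*(p + 3)^2*(p + 2)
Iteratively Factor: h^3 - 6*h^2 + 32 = (h - 4)*(h^2 - 2*h - 8) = (h - 4)^2*(h + 2)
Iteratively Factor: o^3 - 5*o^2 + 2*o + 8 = (o - 2)*(o^2 - 3*o - 4) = (o - 2)*(o + 1)*(o - 4)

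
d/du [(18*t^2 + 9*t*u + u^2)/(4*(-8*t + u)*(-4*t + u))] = 7*t*(72*t^2 + 4*t*u - 3*u^2)/(4*(1024*t^4 - 768*t^3*u + 208*t^2*u^2 - 24*t*u^3 + u^4))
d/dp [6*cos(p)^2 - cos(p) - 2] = (1 - 12*cos(p))*sin(p)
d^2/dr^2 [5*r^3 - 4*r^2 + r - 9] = 30*r - 8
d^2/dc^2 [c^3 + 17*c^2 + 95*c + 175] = 6*c + 34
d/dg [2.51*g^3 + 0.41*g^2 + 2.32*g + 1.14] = 7.53*g^2 + 0.82*g + 2.32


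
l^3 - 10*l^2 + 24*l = l*(l - 6)*(l - 4)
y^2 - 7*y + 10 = (y - 5)*(y - 2)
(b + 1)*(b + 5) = b^2 + 6*b + 5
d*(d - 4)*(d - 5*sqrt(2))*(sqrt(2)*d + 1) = sqrt(2)*d^4 - 9*d^3 - 4*sqrt(2)*d^3 - 5*sqrt(2)*d^2 + 36*d^2 + 20*sqrt(2)*d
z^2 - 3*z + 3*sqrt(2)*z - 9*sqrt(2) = (z - 3)*(z + 3*sqrt(2))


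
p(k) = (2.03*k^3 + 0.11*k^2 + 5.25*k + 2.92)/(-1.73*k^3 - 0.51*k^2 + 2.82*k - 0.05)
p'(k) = (5.19*k^2 + 1.02*k - 2.82)*(2.03*k^3 + 0.11*k^2 + 5.25*k + 2.92)/(-1.73*k^3 - 0.51*k^2 + 2.82*k - 0.05)^2 + (6.09*k^2 + 0.22*k + 5.25)/(-1.73*k^3 - 0.51*k^2 + 2.82*k - 0.05)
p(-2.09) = -3.42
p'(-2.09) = -3.84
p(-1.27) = 8.49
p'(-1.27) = -55.94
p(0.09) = 17.11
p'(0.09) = -204.84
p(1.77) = -3.81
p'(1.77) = 5.34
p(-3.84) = -1.64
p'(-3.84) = -0.26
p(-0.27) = -1.81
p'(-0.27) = -12.94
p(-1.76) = -6.01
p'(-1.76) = -15.89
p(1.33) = -11.70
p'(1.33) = 58.15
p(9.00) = -1.20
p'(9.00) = 0.01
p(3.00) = -1.74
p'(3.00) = 0.48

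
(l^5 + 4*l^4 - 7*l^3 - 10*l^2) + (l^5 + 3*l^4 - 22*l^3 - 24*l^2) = 2*l^5 + 7*l^4 - 29*l^3 - 34*l^2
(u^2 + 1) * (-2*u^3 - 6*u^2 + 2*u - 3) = -2*u^5 - 6*u^4 - 9*u^2 + 2*u - 3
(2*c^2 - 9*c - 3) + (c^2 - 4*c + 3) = 3*c^2 - 13*c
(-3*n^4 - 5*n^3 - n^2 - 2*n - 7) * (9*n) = -27*n^5 - 45*n^4 - 9*n^3 - 18*n^2 - 63*n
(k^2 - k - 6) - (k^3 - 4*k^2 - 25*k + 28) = -k^3 + 5*k^2 + 24*k - 34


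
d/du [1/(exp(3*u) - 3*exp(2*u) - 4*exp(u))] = (-3*exp(2*u) + 6*exp(u) + 4)*exp(-u)/(-exp(2*u) + 3*exp(u) + 4)^2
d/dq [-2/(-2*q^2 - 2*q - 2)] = (-2*q - 1)/(q^2 + q + 1)^2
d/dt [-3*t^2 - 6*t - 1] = -6*t - 6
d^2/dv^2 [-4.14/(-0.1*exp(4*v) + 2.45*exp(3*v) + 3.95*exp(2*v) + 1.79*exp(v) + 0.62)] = ((-6.624*exp(3*v) + 91.287*exp(2*v) + 65.412*exp(v) + 7.4106)*(-0.1*exp(4*v) + 2.45*exp(3*v) + 3.95*exp(2*v) + 1.79*exp(v) + 0.62) - 4.14*(-0.8*exp(3*v) + 14.7*exp(2*v) + 15.8*exp(v) + 3.58)*(-0.4*exp(3*v) + 7.35*exp(2*v) + 7.9*exp(v) + 1.79)*exp(v))*exp(v)/(-0.1*exp(4*v) + 2.45*exp(3*v) + 3.95*exp(2*v) + 1.79*exp(v) + 0.62)^3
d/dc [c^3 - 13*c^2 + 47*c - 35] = 3*c^2 - 26*c + 47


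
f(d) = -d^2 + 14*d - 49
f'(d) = 14 - 2*d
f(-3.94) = -119.68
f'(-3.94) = 21.88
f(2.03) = -24.70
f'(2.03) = 9.94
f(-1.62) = -74.30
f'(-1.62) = 17.24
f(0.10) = -47.61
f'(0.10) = 13.80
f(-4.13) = -123.88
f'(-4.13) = 22.26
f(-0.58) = -57.46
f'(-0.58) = 15.16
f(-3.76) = -115.78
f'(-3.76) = 21.52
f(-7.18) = -201.07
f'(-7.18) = 28.36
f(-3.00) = -100.00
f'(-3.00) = 20.00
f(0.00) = -49.00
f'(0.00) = 14.00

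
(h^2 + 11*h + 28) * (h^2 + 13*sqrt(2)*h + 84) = h^4 + 11*h^3 + 13*sqrt(2)*h^3 + 112*h^2 + 143*sqrt(2)*h^2 + 364*sqrt(2)*h + 924*h + 2352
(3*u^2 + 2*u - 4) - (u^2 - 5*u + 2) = 2*u^2 + 7*u - 6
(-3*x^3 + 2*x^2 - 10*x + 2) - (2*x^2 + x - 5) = -3*x^3 - 11*x + 7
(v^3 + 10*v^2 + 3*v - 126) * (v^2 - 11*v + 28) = v^5 - v^4 - 79*v^3 + 121*v^2 + 1470*v - 3528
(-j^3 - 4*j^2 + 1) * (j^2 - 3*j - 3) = -j^5 - j^4 + 15*j^3 + 13*j^2 - 3*j - 3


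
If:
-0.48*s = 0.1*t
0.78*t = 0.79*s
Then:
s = 0.00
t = 0.00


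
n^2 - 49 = (n - 7)*(n + 7)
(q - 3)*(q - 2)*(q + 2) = q^3 - 3*q^2 - 4*q + 12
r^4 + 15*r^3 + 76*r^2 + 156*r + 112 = (r + 2)^2*(r + 4)*(r + 7)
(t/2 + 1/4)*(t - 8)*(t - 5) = t^3/2 - 25*t^2/4 + 67*t/4 + 10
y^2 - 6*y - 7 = (y - 7)*(y + 1)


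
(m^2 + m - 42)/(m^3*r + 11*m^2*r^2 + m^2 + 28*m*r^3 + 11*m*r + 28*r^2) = (m^2 + m - 42)/(m^3*r + 11*m^2*r^2 + m^2 + 28*m*r^3 + 11*m*r + 28*r^2)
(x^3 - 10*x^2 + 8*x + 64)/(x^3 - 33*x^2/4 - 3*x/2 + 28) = 4*(x^2 - 2*x - 8)/(4*x^2 - x - 14)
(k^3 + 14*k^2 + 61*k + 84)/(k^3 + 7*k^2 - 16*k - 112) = (k + 3)/(k - 4)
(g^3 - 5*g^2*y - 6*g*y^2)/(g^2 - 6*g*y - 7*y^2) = g*(-g + 6*y)/(-g + 7*y)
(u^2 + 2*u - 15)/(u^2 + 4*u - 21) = (u + 5)/(u + 7)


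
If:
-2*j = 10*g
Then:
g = -j/5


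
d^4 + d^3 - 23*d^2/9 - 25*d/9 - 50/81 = (d - 5/3)*(d + 1/3)*(d + 2/3)*(d + 5/3)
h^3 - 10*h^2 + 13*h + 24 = (h - 8)*(h - 3)*(h + 1)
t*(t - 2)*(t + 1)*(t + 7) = t^4 + 6*t^3 - 9*t^2 - 14*t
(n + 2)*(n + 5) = n^2 + 7*n + 10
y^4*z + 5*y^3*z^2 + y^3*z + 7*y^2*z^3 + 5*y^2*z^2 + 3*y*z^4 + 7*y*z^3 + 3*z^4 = (y + z)^2*(y + 3*z)*(y*z + z)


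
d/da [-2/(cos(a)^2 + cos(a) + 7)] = -2*(2*cos(a) + 1)*sin(a)/(cos(a)^2 + cos(a) + 7)^2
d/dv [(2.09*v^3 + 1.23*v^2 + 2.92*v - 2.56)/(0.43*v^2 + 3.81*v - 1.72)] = (0.8987*v^4 + 15.9258*v^3 - 7.3537*v^2 - 2.0296*v + 4.7312)/(0.1849*v^4 + 3.2766*v^3 + 13.0369*v^2 - 13.1064*v + 2.9584)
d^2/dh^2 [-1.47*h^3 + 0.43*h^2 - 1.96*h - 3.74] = 0.86 - 8.82*h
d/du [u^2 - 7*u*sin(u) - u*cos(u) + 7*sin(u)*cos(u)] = u*sin(u) - 7*u*cos(u) + 2*u - 7*sin(u) - cos(u) + 7*cos(2*u)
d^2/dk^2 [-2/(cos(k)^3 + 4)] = 6*((3*sin(k)^2 - 1)*(cos(k)^3 + 4) - 6*sin(k)^2*cos(k)^3)*cos(k)/(cos(k)^3 + 4)^3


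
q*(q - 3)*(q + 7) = q^3 + 4*q^2 - 21*q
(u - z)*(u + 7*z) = u^2 + 6*u*z - 7*z^2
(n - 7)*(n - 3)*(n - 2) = n^3 - 12*n^2 + 41*n - 42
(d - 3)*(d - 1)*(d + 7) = d^3 + 3*d^2 - 25*d + 21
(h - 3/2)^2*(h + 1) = h^3 - 2*h^2 - 3*h/4 + 9/4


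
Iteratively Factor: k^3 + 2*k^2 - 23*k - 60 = (k - 5)*(k^2 + 7*k + 12) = (k - 5)*(k + 3)*(k + 4)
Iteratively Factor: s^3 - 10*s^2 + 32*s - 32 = (s - 2)*(s^2 - 8*s + 16) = (s - 4)*(s - 2)*(s - 4)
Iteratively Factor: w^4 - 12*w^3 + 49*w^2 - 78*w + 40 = (w - 4)*(w^3 - 8*w^2 + 17*w - 10) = (w - 4)*(w - 1)*(w^2 - 7*w + 10) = (w - 5)*(w - 4)*(w - 1)*(w - 2)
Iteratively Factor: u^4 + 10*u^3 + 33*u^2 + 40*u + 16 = (u + 4)*(u^3 + 6*u^2 + 9*u + 4) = (u + 1)*(u + 4)*(u^2 + 5*u + 4) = (u + 1)^2*(u + 4)*(u + 4)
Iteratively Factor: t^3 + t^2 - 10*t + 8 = (t - 1)*(t^2 + 2*t - 8) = (t - 1)*(t + 4)*(t - 2)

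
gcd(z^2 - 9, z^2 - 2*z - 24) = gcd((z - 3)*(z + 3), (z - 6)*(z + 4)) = 1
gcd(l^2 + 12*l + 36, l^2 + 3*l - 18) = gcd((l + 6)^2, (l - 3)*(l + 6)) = l + 6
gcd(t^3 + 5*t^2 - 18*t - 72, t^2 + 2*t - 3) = t + 3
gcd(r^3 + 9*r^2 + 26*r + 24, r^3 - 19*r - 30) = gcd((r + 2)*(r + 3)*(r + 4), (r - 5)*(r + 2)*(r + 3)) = r^2 + 5*r + 6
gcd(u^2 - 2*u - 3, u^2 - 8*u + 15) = u - 3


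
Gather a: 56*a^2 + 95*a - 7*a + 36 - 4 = 56*a^2 + 88*a + 32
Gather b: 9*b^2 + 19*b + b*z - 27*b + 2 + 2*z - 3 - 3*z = 9*b^2 + b*(z - 8) - z - 1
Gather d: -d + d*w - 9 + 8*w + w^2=d*(w - 1) + w^2 + 8*w - 9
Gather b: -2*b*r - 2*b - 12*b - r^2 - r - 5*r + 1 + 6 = b*(-2*r - 14) - r^2 - 6*r + 7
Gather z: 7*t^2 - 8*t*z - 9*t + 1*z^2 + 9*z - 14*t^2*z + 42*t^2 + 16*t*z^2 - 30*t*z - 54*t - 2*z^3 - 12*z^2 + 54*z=49*t^2 - 63*t - 2*z^3 + z^2*(16*t - 11) + z*(-14*t^2 - 38*t + 63)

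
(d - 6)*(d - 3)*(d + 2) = d^3 - 7*d^2 + 36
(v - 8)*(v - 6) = v^2 - 14*v + 48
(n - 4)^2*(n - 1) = n^3 - 9*n^2 + 24*n - 16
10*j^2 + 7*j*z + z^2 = (2*j + z)*(5*j + z)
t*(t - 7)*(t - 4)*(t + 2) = t^4 - 9*t^3 + 6*t^2 + 56*t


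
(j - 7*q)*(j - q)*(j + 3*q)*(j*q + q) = j^4*q - 5*j^3*q^2 + j^3*q - 17*j^2*q^3 - 5*j^2*q^2 + 21*j*q^4 - 17*j*q^3 + 21*q^4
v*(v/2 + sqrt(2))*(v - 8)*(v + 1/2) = v^4/2 - 15*v^3/4 + sqrt(2)*v^3 - 15*sqrt(2)*v^2/2 - 2*v^2 - 4*sqrt(2)*v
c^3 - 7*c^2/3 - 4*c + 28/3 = (c - 7/3)*(c - 2)*(c + 2)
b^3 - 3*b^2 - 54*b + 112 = (b - 8)*(b - 2)*(b + 7)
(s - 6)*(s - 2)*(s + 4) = s^3 - 4*s^2 - 20*s + 48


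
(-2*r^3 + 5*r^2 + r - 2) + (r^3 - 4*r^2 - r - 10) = -r^3 + r^2 - 12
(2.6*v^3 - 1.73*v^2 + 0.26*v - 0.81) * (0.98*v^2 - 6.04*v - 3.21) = 2.548*v^5 - 17.3994*v^4 + 2.358*v^3 + 3.1891*v^2 + 4.0578*v + 2.6001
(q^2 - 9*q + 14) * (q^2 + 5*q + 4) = q^4 - 4*q^3 - 27*q^2 + 34*q + 56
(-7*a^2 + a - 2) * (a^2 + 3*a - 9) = -7*a^4 - 20*a^3 + 64*a^2 - 15*a + 18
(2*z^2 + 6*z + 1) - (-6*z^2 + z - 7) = 8*z^2 + 5*z + 8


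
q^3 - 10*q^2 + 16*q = q*(q - 8)*(q - 2)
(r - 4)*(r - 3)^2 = r^3 - 10*r^2 + 33*r - 36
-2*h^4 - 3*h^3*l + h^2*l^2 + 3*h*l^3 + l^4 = (-h + l)*(h + l)^2*(2*h + l)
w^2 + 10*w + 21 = (w + 3)*(w + 7)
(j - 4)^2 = j^2 - 8*j + 16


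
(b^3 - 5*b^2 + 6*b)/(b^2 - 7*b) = (b^2 - 5*b + 6)/(b - 7)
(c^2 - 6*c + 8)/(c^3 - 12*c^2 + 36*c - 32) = (c - 4)/(c^2 - 10*c + 16)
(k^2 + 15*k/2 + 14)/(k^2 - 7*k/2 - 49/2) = (k + 4)/(k - 7)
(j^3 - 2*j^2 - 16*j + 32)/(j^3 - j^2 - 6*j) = (-j^3 + 2*j^2 + 16*j - 32)/(j*(-j^2 + j + 6))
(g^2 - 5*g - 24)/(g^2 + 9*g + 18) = (g - 8)/(g + 6)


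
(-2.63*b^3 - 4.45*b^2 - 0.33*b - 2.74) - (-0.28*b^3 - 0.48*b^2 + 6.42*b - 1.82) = -2.35*b^3 - 3.97*b^2 - 6.75*b - 0.92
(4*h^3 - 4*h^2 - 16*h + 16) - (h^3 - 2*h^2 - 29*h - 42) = 3*h^3 - 2*h^2 + 13*h + 58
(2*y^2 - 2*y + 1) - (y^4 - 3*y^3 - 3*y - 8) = -y^4 + 3*y^3 + 2*y^2 + y + 9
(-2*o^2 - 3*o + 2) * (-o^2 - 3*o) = 2*o^4 + 9*o^3 + 7*o^2 - 6*o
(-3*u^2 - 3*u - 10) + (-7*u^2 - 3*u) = -10*u^2 - 6*u - 10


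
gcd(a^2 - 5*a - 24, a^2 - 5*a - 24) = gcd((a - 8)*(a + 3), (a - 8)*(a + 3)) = a^2 - 5*a - 24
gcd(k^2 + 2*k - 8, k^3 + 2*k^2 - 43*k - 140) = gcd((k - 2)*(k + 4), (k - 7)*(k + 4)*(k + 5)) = k + 4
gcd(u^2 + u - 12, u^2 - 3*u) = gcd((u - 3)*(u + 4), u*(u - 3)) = u - 3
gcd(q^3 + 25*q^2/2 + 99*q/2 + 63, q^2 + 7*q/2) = q + 7/2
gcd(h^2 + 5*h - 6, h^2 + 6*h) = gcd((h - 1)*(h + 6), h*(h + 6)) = h + 6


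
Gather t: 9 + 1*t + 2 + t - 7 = 2*t + 4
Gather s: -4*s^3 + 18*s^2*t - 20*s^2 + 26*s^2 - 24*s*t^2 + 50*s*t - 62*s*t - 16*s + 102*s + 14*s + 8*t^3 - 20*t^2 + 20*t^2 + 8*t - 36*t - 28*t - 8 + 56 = -4*s^3 + s^2*(18*t + 6) + s*(-24*t^2 - 12*t + 100) + 8*t^3 - 56*t + 48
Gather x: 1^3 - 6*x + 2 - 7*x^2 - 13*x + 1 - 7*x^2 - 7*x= -14*x^2 - 26*x + 4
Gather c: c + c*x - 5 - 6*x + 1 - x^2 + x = c*(x + 1) - x^2 - 5*x - 4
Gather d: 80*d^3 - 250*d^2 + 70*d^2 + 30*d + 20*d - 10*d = 80*d^3 - 180*d^2 + 40*d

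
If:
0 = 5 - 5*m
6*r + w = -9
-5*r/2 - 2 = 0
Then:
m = 1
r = -4/5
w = -21/5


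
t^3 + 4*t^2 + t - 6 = (t - 1)*(t + 2)*(t + 3)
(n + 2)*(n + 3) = n^2 + 5*n + 6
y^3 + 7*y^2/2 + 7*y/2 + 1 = (y + 1/2)*(y + 1)*(y + 2)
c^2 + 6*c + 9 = (c + 3)^2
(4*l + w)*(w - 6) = 4*l*w - 24*l + w^2 - 6*w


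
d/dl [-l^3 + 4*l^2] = l*(8 - 3*l)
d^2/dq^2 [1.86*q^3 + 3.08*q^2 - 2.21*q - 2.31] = 11.16*q + 6.16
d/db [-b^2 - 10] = -2*b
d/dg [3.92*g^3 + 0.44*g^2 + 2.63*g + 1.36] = 11.76*g^2 + 0.88*g + 2.63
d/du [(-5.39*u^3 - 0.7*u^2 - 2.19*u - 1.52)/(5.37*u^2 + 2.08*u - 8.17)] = (-28.9443*u^4 - 22.4224*u^3 + 142.4132*u^2 + 27.7628*u + 21.0539)/(28.8369*u^4 + 22.3392*u^3 - 83.4194*u^2 - 33.9872*u + 66.7489)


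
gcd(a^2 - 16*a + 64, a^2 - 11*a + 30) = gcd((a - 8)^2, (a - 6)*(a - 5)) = 1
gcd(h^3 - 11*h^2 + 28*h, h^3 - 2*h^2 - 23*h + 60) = h - 4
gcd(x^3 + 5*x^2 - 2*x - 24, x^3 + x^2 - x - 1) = 1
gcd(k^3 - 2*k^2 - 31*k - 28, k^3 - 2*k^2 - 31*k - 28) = k^3 - 2*k^2 - 31*k - 28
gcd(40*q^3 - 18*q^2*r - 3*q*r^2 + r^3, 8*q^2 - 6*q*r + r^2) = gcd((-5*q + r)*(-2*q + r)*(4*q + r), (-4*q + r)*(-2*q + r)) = 2*q - r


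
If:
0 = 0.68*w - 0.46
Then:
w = 0.68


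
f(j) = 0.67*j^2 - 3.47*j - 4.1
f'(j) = 1.34*j - 3.47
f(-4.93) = 29.29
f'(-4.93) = -10.08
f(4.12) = -7.02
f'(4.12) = 2.05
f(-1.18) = 0.93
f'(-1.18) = -5.05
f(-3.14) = 13.40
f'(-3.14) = -7.68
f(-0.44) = -2.44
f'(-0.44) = -4.06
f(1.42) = -7.68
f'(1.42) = -1.57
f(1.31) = -7.50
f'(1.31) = -1.71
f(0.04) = -4.24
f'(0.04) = -3.42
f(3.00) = -8.48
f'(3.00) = 0.55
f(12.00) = 50.74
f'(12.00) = 12.61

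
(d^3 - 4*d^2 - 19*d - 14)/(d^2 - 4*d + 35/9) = 9*(d^3 - 4*d^2 - 19*d - 14)/(9*d^2 - 36*d + 35)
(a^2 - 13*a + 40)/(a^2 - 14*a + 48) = (a - 5)/(a - 6)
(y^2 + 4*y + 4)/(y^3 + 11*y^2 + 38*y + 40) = (y + 2)/(y^2 + 9*y + 20)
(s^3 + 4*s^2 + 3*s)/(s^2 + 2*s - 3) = s*(s + 1)/(s - 1)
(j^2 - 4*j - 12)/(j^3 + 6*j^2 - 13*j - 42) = (j - 6)/(j^2 + 4*j - 21)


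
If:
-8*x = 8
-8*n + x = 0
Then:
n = -1/8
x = -1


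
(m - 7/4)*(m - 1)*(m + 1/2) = m^3 - 9*m^2/4 + 3*m/8 + 7/8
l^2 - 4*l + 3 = (l - 3)*(l - 1)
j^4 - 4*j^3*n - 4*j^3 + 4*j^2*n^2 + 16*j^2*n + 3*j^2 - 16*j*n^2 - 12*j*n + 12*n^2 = (j - 3)*(j - 1)*(j - 2*n)^2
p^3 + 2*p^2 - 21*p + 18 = (p - 3)*(p - 1)*(p + 6)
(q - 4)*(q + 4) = q^2 - 16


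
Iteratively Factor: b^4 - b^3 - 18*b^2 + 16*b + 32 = (b - 2)*(b^3 + b^2 - 16*b - 16) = (b - 2)*(b + 4)*(b^2 - 3*b - 4) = (b - 2)*(b + 1)*(b + 4)*(b - 4)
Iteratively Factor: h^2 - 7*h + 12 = (h - 3)*(h - 4)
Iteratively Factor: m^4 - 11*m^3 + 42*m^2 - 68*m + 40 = (m - 5)*(m^3 - 6*m^2 + 12*m - 8) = (m - 5)*(m - 2)*(m^2 - 4*m + 4) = (m - 5)*(m - 2)^2*(m - 2)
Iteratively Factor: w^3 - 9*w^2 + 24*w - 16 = (w - 4)*(w^2 - 5*w + 4) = (w - 4)^2*(w - 1)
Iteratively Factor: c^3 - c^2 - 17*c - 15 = (c + 1)*(c^2 - 2*c - 15) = (c - 5)*(c + 1)*(c + 3)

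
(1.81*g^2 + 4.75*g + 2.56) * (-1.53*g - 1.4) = -2.7693*g^3 - 9.8015*g^2 - 10.5668*g - 3.584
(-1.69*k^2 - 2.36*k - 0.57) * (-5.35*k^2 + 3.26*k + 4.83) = 9.0415*k^4 + 7.1166*k^3 - 12.8068*k^2 - 13.257*k - 2.7531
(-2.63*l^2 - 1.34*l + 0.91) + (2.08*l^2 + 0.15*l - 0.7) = -0.55*l^2 - 1.19*l + 0.21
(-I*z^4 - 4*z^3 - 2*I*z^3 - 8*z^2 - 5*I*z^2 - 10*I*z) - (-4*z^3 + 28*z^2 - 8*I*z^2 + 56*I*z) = -I*z^4 - 2*I*z^3 - 36*z^2 + 3*I*z^2 - 66*I*z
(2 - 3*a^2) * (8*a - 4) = -24*a^3 + 12*a^2 + 16*a - 8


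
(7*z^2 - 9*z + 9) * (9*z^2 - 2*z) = 63*z^4 - 95*z^3 + 99*z^2 - 18*z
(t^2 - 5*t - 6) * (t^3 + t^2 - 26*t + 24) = t^5 - 4*t^4 - 37*t^3 + 148*t^2 + 36*t - 144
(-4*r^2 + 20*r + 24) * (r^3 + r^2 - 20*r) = -4*r^5 + 16*r^4 + 124*r^3 - 376*r^2 - 480*r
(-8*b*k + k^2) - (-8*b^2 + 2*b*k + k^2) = 8*b^2 - 10*b*k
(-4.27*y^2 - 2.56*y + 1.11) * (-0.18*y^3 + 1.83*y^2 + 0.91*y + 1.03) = 0.7686*y^5 - 7.3533*y^4 - 8.7703*y^3 - 4.6964*y^2 - 1.6267*y + 1.1433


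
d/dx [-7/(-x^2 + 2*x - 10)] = 14*(1 - x)/(x^2 - 2*x + 10)^2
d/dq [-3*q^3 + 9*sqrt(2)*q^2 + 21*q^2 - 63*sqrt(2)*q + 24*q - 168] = -9*q^2 + 18*sqrt(2)*q + 42*q - 63*sqrt(2) + 24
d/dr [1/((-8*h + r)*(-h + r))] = (9*h - 2*r)/((h - r)^2*(8*h - r)^2)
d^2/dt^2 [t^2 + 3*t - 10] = 2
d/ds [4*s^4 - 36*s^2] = 16*s^3 - 72*s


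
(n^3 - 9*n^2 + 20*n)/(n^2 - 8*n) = (n^2 - 9*n + 20)/(n - 8)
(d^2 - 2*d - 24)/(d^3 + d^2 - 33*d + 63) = (d^2 - 2*d - 24)/(d^3 + d^2 - 33*d + 63)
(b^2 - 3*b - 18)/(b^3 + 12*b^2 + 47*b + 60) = (b - 6)/(b^2 + 9*b + 20)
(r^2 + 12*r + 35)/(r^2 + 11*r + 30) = (r + 7)/(r + 6)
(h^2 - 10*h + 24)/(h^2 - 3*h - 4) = (h - 6)/(h + 1)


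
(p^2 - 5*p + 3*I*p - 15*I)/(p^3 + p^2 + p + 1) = (p^2 + p*(-5 + 3*I) - 15*I)/(p^3 + p^2 + p + 1)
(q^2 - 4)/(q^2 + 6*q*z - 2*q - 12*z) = (q + 2)/(q + 6*z)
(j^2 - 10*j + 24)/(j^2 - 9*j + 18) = (j - 4)/(j - 3)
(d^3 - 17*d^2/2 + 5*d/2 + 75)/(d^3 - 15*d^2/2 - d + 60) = (d - 5)/(d - 4)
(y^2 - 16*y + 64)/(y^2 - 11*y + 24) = (y - 8)/(y - 3)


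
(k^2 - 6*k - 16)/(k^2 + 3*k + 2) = (k - 8)/(k + 1)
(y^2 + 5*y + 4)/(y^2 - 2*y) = (y^2 + 5*y + 4)/(y*(y - 2))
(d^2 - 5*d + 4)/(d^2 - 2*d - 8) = (d - 1)/(d + 2)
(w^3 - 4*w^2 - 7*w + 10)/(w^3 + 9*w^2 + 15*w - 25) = (w^2 - 3*w - 10)/(w^2 + 10*w + 25)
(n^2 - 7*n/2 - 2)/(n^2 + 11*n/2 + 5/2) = (n - 4)/(n + 5)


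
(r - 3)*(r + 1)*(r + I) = r^3 - 2*r^2 + I*r^2 - 3*r - 2*I*r - 3*I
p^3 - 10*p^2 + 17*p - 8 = (p - 8)*(p - 1)^2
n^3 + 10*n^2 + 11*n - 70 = (n - 2)*(n + 5)*(n + 7)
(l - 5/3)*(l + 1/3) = l^2 - 4*l/3 - 5/9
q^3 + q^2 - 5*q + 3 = (q - 1)^2*(q + 3)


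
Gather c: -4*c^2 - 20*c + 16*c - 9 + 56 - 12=-4*c^2 - 4*c + 35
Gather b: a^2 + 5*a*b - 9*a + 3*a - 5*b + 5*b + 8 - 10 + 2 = a^2 + 5*a*b - 6*a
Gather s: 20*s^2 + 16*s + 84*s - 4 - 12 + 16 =20*s^2 + 100*s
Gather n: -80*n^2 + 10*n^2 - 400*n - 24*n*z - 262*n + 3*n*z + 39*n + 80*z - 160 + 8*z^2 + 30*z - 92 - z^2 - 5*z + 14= -70*n^2 + n*(-21*z - 623) + 7*z^2 + 105*z - 238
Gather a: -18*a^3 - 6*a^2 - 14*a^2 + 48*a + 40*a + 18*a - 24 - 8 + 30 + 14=-18*a^3 - 20*a^2 + 106*a + 12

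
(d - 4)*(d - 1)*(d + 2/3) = d^3 - 13*d^2/3 + 2*d/3 + 8/3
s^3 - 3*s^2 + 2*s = s*(s - 2)*(s - 1)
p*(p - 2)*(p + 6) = p^3 + 4*p^2 - 12*p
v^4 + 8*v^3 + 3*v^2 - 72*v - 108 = (v - 3)*(v + 2)*(v + 3)*(v + 6)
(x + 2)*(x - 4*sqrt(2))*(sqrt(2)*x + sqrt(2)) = sqrt(2)*x^3 - 8*x^2 + 3*sqrt(2)*x^2 - 24*x + 2*sqrt(2)*x - 16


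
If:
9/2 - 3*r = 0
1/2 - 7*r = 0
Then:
No Solution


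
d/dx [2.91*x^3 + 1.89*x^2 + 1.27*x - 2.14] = 8.73*x^2 + 3.78*x + 1.27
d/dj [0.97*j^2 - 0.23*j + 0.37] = 1.94*j - 0.23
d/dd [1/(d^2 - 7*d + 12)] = (7 - 2*d)/(d^2 - 7*d + 12)^2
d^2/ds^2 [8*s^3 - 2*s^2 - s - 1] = 48*s - 4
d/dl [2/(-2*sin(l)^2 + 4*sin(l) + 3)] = 8*(sin(l) - 1)*cos(l)/(4*sin(l) + cos(2*l) + 2)^2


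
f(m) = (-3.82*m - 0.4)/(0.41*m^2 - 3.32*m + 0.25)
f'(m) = (3.32 - 0.82*m)*(-3.82*m - 0.4)/(0.41*m^2 - 3.32*m + 0.25)^2 - 3.82/(0.41*m^2 - 3.32*m + 0.25)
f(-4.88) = 0.70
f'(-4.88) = 0.05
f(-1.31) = 0.87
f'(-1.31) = -0.00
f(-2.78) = 0.81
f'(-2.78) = 0.06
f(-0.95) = 0.86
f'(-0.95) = -0.08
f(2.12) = 1.72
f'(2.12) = 0.22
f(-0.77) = 0.83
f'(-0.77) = -0.17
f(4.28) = 2.60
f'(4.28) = 0.67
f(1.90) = 1.67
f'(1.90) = 0.19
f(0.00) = -1.60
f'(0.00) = -36.53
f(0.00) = -1.60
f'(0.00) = -36.53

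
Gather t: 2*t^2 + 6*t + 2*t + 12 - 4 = 2*t^2 + 8*t + 8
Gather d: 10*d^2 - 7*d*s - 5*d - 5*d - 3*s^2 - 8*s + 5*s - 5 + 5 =10*d^2 + d*(-7*s - 10) - 3*s^2 - 3*s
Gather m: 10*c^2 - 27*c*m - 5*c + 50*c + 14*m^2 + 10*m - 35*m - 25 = 10*c^2 + 45*c + 14*m^2 + m*(-27*c - 25) - 25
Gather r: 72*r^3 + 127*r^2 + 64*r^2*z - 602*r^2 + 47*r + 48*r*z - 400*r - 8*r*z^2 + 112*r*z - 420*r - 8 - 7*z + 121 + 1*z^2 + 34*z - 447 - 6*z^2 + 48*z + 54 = 72*r^3 + r^2*(64*z - 475) + r*(-8*z^2 + 160*z - 773) - 5*z^2 + 75*z - 280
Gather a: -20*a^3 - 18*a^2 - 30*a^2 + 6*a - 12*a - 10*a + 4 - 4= -20*a^3 - 48*a^2 - 16*a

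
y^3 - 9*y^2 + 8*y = y*(y - 8)*(y - 1)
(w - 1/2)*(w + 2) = w^2 + 3*w/2 - 1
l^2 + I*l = l*(l + I)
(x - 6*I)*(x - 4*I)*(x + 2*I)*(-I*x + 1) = -I*x^4 - 7*x^3 - 4*I*x^2 - 52*x - 48*I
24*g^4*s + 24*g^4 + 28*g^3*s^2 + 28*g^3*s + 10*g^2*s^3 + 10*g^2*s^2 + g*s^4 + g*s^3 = (2*g + s)^2*(6*g + s)*(g*s + g)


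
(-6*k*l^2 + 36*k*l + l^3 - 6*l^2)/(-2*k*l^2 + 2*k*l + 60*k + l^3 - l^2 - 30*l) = l*(6*k - l)/(2*k*l + 10*k - l^2 - 5*l)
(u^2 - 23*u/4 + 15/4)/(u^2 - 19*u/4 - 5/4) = (4*u - 3)/(4*u + 1)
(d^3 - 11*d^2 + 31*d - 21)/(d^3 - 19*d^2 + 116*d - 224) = (d^2 - 4*d + 3)/(d^2 - 12*d + 32)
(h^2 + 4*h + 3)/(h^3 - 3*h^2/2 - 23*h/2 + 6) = 2*(h + 1)/(2*h^2 - 9*h + 4)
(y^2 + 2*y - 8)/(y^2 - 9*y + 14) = (y + 4)/(y - 7)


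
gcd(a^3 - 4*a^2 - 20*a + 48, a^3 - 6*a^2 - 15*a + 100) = a + 4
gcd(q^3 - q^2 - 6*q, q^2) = q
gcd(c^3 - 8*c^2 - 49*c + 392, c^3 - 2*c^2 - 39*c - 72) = c - 8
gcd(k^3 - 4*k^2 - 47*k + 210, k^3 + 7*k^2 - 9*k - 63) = k + 7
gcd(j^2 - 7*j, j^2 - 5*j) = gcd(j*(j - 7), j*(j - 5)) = j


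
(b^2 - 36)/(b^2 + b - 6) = (b^2 - 36)/(b^2 + b - 6)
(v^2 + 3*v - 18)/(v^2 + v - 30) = (v - 3)/(v - 5)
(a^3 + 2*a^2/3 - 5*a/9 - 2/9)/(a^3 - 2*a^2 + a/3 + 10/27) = 3*(a + 1)/(3*a - 5)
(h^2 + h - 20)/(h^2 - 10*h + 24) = (h + 5)/(h - 6)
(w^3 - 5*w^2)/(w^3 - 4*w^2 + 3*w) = w*(w - 5)/(w^2 - 4*w + 3)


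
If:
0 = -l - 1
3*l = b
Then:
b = -3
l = -1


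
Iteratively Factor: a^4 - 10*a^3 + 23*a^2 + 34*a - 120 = (a - 4)*(a^3 - 6*a^2 - a + 30) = (a - 4)*(a - 3)*(a^2 - 3*a - 10) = (a - 5)*(a - 4)*(a - 3)*(a + 2)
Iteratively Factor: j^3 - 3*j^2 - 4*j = (j)*(j^2 - 3*j - 4) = j*(j - 4)*(j + 1)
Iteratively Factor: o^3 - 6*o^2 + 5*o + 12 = (o + 1)*(o^2 - 7*o + 12) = (o - 3)*(o + 1)*(o - 4)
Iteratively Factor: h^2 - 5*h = (h - 5)*(h)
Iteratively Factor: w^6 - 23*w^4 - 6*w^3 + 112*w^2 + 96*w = (w + 1)*(w^5 - w^4 - 22*w^3 + 16*w^2 + 96*w) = (w - 3)*(w + 1)*(w^4 + 2*w^3 - 16*w^2 - 32*w) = (w - 4)*(w - 3)*(w + 1)*(w^3 + 6*w^2 + 8*w) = (w - 4)*(w - 3)*(w + 1)*(w + 2)*(w^2 + 4*w) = w*(w - 4)*(w - 3)*(w + 1)*(w + 2)*(w + 4)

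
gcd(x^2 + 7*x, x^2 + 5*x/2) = x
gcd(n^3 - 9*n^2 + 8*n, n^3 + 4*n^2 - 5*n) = n^2 - n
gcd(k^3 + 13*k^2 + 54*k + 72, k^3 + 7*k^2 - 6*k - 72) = k^2 + 10*k + 24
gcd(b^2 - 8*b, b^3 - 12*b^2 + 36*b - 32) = b - 8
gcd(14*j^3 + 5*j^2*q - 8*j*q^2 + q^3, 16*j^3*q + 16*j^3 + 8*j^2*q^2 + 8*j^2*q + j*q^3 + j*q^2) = 1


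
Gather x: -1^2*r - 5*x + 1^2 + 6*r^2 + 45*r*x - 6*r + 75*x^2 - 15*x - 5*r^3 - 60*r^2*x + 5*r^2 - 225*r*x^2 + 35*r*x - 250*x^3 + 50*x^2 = -5*r^3 + 11*r^2 - 7*r - 250*x^3 + x^2*(125 - 225*r) + x*(-60*r^2 + 80*r - 20) + 1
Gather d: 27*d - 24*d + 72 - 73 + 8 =3*d + 7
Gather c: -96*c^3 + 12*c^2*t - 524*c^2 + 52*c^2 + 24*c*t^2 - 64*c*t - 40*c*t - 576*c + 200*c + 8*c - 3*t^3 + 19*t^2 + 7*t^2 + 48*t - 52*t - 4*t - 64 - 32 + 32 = -96*c^3 + c^2*(12*t - 472) + c*(24*t^2 - 104*t - 368) - 3*t^3 + 26*t^2 - 8*t - 64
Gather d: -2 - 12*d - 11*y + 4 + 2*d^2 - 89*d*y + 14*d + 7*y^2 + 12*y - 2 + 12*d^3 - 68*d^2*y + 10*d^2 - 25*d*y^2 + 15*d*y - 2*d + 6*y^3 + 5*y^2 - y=12*d^3 + d^2*(12 - 68*y) + d*(-25*y^2 - 74*y) + 6*y^3 + 12*y^2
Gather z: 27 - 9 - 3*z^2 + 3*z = -3*z^2 + 3*z + 18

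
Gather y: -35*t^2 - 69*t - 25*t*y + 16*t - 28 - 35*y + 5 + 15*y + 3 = -35*t^2 - 53*t + y*(-25*t - 20) - 20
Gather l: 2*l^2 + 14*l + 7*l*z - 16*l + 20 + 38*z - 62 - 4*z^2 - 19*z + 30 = 2*l^2 + l*(7*z - 2) - 4*z^2 + 19*z - 12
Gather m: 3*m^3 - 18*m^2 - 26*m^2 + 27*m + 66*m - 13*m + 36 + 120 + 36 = 3*m^3 - 44*m^2 + 80*m + 192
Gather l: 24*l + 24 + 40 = 24*l + 64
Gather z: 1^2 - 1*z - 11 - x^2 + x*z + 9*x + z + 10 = -x^2 + x*z + 9*x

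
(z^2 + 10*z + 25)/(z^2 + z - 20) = (z + 5)/(z - 4)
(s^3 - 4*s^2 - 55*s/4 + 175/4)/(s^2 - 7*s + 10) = (s^2 + s - 35/4)/(s - 2)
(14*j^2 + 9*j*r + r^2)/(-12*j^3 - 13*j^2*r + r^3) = (14*j^2 + 9*j*r + r^2)/(-12*j^3 - 13*j^2*r + r^3)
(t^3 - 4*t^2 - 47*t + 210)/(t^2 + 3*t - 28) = (t^2 - 11*t + 30)/(t - 4)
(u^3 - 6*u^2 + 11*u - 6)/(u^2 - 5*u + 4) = (u^2 - 5*u + 6)/(u - 4)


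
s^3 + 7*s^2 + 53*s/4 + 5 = (s + 1/2)*(s + 5/2)*(s + 4)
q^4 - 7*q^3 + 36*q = q*(q - 6)*(q - 3)*(q + 2)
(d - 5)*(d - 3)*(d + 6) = d^3 - 2*d^2 - 33*d + 90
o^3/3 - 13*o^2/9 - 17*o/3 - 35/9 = (o/3 + 1/3)*(o - 7)*(o + 5/3)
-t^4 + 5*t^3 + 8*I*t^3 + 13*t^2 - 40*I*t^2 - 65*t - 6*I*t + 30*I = (t - 5)*(t - 6*I)*(I*t + 1)^2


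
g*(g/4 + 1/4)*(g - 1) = g^3/4 - g/4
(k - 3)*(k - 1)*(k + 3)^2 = k^4 + 2*k^3 - 12*k^2 - 18*k + 27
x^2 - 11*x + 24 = (x - 8)*(x - 3)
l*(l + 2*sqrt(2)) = l^2 + 2*sqrt(2)*l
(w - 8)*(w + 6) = w^2 - 2*w - 48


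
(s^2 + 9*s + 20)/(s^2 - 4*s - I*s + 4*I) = (s^2 + 9*s + 20)/(s^2 - 4*s - I*s + 4*I)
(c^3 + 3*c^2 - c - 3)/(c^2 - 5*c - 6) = (c^2 + 2*c - 3)/(c - 6)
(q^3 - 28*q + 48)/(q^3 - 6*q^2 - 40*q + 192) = (q - 2)/(q - 8)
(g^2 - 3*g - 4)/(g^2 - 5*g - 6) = (g - 4)/(g - 6)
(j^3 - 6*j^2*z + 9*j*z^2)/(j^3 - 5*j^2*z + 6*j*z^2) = (-j + 3*z)/(-j + 2*z)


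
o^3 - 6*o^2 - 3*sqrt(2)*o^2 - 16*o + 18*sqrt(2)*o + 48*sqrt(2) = (o - 8)*(o + 2)*(o - 3*sqrt(2))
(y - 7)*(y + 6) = y^2 - y - 42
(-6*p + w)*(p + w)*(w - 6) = -6*p^2*w + 36*p^2 - 5*p*w^2 + 30*p*w + w^3 - 6*w^2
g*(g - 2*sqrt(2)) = g^2 - 2*sqrt(2)*g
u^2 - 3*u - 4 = (u - 4)*(u + 1)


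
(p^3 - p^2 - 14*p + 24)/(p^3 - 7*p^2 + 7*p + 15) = (p^2 + 2*p - 8)/(p^2 - 4*p - 5)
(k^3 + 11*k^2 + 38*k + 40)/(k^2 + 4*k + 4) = (k^2 + 9*k + 20)/(k + 2)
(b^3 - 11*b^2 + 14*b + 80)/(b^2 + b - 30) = (b^2 - 6*b - 16)/(b + 6)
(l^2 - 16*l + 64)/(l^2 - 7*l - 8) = (l - 8)/(l + 1)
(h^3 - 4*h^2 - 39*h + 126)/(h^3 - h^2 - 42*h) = (h - 3)/h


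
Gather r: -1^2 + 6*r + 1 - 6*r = 0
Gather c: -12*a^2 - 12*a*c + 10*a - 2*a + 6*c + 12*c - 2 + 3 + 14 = -12*a^2 + 8*a + c*(18 - 12*a) + 15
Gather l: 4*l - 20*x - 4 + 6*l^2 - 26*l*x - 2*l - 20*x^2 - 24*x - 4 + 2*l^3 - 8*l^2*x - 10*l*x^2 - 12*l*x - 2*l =2*l^3 + l^2*(6 - 8*x) + l*(-10*x^2 - 38*x) - 20*x^2 - 44*x - 8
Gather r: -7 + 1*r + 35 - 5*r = 28 - 4*r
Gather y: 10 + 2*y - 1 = 2*y + 9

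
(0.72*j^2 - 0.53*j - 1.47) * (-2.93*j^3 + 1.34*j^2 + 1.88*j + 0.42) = -2.1096*j^5 + 2.5177*j^4 + 4.9505*j^3 - 2.6638*j^2 - 2.9862*j - 0.6174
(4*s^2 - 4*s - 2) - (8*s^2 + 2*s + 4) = -4*s^2 - 6*s - 6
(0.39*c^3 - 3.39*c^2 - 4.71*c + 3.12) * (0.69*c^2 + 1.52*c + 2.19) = 0.2691*c^5 - 1.7463*c^4 - 7.5486*c^3 - 12.4305*c^2 - 5.5725*c + 6.8328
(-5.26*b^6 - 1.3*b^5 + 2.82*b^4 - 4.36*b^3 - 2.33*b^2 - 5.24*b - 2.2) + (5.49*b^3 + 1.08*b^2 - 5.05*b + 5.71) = -5.26*b^6 - 1.3*b^5 + 2.82*b^4 + 1.13*b^3 - 1.25*b^2 - 10.29*b + 3.51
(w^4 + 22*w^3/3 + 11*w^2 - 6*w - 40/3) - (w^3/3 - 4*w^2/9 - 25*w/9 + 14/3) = w^4 + 7*w^3 + 103*w^2/9 - 29*w/9 - 18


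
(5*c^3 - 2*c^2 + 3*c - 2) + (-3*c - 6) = 5*c^3 - 2*c^2 - 8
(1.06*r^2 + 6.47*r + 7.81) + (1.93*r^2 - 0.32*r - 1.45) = 2.99*r^2 + 6.15*r + 6.36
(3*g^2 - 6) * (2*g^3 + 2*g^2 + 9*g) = 6*g^5 + 6*g^4 + 15*g^3 - 12*g^2 - 54*g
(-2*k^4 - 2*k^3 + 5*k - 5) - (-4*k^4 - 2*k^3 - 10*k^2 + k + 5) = 2*k^4 + 10*k^2 + 4*k - 10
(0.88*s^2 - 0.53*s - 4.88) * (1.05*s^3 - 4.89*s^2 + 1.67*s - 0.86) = 0.924*s^5 - 4.8597*s^4 - 1.0627*s^3 + 22.2213*s^2 - 7.6938*s + 4.1968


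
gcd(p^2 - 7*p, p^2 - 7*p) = p^2 - 7*p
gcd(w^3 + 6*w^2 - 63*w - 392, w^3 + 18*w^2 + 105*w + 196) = w^2 + 14*w + 49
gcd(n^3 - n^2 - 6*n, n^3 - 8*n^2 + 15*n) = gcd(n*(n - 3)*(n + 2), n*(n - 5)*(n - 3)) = n^2 - 3*n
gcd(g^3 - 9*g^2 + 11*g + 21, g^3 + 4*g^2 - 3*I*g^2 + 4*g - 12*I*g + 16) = 1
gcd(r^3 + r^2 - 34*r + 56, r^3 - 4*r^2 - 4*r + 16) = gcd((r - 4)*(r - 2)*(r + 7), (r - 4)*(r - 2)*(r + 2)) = r^2 - 6*r + 8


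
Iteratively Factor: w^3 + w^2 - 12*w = (w + 4)*(w^2 - 3*w) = (w - 3)*(w + 4)*(w)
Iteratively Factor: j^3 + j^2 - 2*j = (j)*(j^2 + j - 2) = j*(j + 2)*(j - 1)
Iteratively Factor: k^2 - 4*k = (k)*(k - 4)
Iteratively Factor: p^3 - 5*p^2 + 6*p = (p)*(p^2 - 5*p + 6) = p*(p - 3)*(p - 2)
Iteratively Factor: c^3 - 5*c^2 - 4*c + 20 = (c + 2)*(c^2 - 7*c + 10) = (c - 2)*(c + 2)*(c - 5)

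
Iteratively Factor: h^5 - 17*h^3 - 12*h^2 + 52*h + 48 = (h + 2)*(h^4 - 2*h^3 - 13*h^2 + 14*h + 24) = (h - 2)*(h + 2)*(h^3 - 13*h - 12) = (h - 4)*(h - 2)*(h + 2)*(h^2 + 4*h + 3) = (h - 4)*(h - 2)*(h + 1)*(h + 2)*(h + 3)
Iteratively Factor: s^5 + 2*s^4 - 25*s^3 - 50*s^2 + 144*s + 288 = (s + 3)*(s^4 - s^3 - 22*s^2 + 16*s + 96) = (s + 3)*(s + 4)*(s^3 - 5*s^2 - 2*s + 24) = (s - 4)*(s + 3)*(s + 4)*(s^2 - s - 6) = (s - 4)*(s - 3)*(s + 3)*(s + 4)*(s + 2)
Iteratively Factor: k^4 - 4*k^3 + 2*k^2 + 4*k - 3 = (k - 1)*(k^3 - 3*k^2 - k + 3) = (k - 3)*(k - 1)*(k^2 - 1) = (k - 3)*(k - 1)^2*(k + 1)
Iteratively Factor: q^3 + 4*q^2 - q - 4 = (q + 4)*(q^2 - 1) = (q - 1)*(q + 4)*(q + 1)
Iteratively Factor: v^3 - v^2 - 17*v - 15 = (v - 5)*(v^2 + 4*v + 3) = (v - 5)*(v + 3)*(v + 1)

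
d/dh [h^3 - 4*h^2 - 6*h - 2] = 3*h^2 - 8*h - 6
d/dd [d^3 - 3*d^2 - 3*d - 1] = 3*d^2 - 6*d - 3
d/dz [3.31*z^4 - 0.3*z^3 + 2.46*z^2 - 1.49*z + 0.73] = 13.24*z^3 - 0.9*z^2 + 4.92*z - 1.49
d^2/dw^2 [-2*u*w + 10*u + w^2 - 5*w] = 2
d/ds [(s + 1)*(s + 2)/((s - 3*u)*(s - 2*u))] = (-(s + 1)*(s + 2)*(s - 3*u) - (s + 1)*(s + 2)*(s - 2*u) + (s - 3*u)*(s - 2*u)*(2*s + 3))/((s - 3*u)^2*(s - 2*u)^2)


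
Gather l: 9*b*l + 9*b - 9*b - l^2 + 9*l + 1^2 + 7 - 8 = -l^2 + l*(9*b + 9)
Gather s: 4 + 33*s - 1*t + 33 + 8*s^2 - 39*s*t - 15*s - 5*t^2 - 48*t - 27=8*s^2 + s*(18 - 39*t) - 5*t^2 - 49*t + 10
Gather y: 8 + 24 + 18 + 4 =54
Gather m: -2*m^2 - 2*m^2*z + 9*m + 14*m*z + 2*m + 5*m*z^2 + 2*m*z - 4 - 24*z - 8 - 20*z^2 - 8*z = m^2*(-2*z - 2) + m*(5*z^2 + 16*z + 11) - 20*z^2 - 32*z - 12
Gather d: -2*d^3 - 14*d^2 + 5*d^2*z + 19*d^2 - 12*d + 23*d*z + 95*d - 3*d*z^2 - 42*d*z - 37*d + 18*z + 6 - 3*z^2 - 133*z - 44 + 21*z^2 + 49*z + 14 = -2*d^3 + d^2*(5*z + 5) + d*(-3*z^2 - 19*z + 46) + 18*z^2 - 66*z - 24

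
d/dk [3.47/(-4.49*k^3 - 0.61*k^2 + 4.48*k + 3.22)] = (46.7409*k^2 + 4.2334*k - 15.5456)/(4.49*k^3 + 0.61*k^2 - 4.48*k - 3.22)^2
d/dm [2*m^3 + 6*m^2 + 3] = 6*m*(m + 2)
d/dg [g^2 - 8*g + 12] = 2*g - 8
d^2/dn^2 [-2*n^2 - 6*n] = -4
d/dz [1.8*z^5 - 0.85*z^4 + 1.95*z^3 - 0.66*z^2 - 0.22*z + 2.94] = 9.0*z^4 - 3.4*z^3 + 5.85*z^2 - 1.32*z - 0.22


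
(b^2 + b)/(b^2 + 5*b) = (b + 1)/(b + 5)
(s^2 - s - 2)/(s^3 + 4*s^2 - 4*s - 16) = (s + 1)/(s^2 + 6*s + 8)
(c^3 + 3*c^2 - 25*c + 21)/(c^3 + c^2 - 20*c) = (c^3 + 3*c^2 - 25*c + 21)/(c*(c^2 + c - 20))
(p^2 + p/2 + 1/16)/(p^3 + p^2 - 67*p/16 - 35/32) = 2*(4*p + 1)/(8*p^2 + 6*p - 35)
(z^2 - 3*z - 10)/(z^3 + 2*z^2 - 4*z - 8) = (z - 5)/(z^2 - 4)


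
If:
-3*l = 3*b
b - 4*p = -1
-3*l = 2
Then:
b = 2/3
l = -2/3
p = 5/12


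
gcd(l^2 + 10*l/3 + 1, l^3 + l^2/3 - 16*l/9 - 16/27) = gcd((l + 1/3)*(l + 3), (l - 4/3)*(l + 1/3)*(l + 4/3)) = l + 1/3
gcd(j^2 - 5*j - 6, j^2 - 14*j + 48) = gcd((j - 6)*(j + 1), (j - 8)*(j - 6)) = j - 6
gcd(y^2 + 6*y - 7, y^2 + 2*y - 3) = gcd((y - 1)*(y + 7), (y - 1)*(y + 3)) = y - 1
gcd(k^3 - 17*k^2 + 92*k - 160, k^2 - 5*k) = k - 5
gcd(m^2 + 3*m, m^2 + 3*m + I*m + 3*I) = m + 3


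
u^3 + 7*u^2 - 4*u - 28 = (u - 2)*(u + 2)*(u + 7)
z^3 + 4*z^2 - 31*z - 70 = (z - 5)*(z + 2)*(z + 7)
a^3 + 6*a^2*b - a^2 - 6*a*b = a*(a - 1)*(a + 6*b)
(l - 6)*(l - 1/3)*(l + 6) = l^3 - l^2/3 - 36*l + 12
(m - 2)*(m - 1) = m^2 - 3*m + 2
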